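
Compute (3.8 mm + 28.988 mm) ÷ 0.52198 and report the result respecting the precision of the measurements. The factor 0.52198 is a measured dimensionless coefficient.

62.8 mm

3.8 mm + 28.988 mm = 32.788 mm; the sum is limited to 1 decimal place (3 s.f.).
Carrying full precision, 32.788 ÷ 0.52198 = 62.8146672286… mm; 0.52198 has 5 s.f., so the result keeps min(3, 5) = 3 s.f.
Rounded to 3 significant figures: 62.8 mm.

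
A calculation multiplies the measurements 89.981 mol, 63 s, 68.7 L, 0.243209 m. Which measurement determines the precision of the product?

63 s

89.981 mol → 5 s.f.; 63 s → 2 s.f.; 68.7 L → 3 s.f.; 0.243209 m → 6 s.f.
The fewest is 2 significant figures, from 63 s.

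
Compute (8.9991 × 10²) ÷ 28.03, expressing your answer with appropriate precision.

32.11

(8.9991 × 10²) ÷ 28.03 = 32.105244381…
Multiplication/division keeps the fewest significant figures: 8.9991 × 10² → 5 s.f., 28.03 → 4 s.f.; limit is 4.
Rounded to 4 significant figures: 32.11.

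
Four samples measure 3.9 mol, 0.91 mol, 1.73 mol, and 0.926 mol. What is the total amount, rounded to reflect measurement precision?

3.9 mol + 0.91 mol + 1.73 mol + 0.926 mol = 7.466 mol.
Addition/subtraction keeps the fewest decimal places: 3.9 → 1 decimal place, 0.91 → 2 decimal places, 1.73 → 2 decimal places, 0.926 → 3 decimal places; limit is 1.
Rounded to 1 decimal place: 7.5 mol.

7.5 mol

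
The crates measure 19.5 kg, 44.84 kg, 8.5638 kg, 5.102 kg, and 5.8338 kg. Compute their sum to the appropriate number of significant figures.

83.8 kg

19.5 kg + 44.84 kg + 8.5638 kg + 5.102 kg + 5.8338 kg = 83.8396 kg.
Addition/subtraction keeps the fewest decimal places: 19.5 → 1 decimal place, 44.84 → 2 decimal places, 8.5638 → 4 decimal places, 5.102 → 3 decimal places, 5.8338 → 4 decimal places; limit is 1.
Rounded to 1 decimal place: 83.8 kg.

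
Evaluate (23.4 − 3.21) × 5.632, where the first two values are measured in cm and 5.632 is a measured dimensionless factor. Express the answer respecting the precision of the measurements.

23.4 cm − 3.21 cm = 20.19 cm; the difference is limited to 1 decimal place (3 s.f.).
Carrying full precision, 20.19 × 5.632 = 113.71008 cm; 5.632 has 4 s.f., so the result keeps min(3, 4) = 3 s.f.
Rounded to 3 significant figures: 114 cm.

114 cm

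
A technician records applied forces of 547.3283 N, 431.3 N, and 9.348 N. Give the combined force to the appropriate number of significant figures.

988.0 N

547.3283 N + 431.3 N + 9.348 N = 987.9763 N.
Addition/subtraction keeps the fewest decimal places: 547.3283 → 4 decimal places, 431.3 → 1 decimal place, 9.348 → 3 decimal places; limit is 1.
Rounded to 1 decimal place: 988.0 N.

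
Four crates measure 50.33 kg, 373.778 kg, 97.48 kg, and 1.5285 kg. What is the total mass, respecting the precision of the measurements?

523.12 kg

50.33 kg + 373.778 kg + 97.48 kg + 1.5285 kg = 523.1165 kg.
Addition/subtraction keeps the fewest decimal places: 50.33 → 2 decimal places, 373.778 → 3 decimal places, 97.48 → 2 decimal places, 1.5285 → 4 decimal places; limit is 2.
Rounded to 2 decimal places: 523.12 kg.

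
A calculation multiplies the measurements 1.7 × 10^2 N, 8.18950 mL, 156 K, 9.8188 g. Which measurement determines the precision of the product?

1.7 × 10^2 N → 2 s.f.; 8.18950 mL → 6 s.f.; 156 K → 3 s.f.; 9.8188 g → 5 s.f.
The fewest is 2 significant figures, from 1.7 × 10^2 N.

1.7 × 10^2 N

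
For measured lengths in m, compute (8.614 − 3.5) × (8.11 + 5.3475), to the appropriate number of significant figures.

8.614 − 3.5 = 5.114, limited to 1 d.p. → 2 s.f.; 8.11 + 5.3475 = 13.4575, limited to 2 d.p. → 4 s.f.
Carrying full precision, 5.114 × 13.4575 = 68.821655; keep min(2, 4) = 2 s.f.
Rounded to 2 significant figures: 69 m².

69 m²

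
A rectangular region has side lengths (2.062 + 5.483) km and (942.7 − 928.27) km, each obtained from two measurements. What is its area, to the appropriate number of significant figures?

109 km²

2.062 + 5.483 = 7.545, limited to 3 d.p. → 4 s.f.; 942.7 − 928.27 = 14.43, limited to 1 d.p. → 3 s.f.
Carrying full precision, 7.545 × 14.43 = 108.87435; keep min(4, 3) = 3 s.f.
Rounded to 3 significant figures: 109 km².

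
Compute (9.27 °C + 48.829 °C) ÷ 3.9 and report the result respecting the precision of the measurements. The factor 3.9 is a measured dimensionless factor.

15 °C

9.27 °C + 48.829 °C = 58.099 °C; the sum is limited to 2 decimal places (4 s.f.).
Carrying full precision, 58.099 ÷ 3.9 = 14.8971794872… °C; 3.9 has 2 s.f., so the result keeps min(4, 2) = 2 s.f.
Rounded to 2 significant figures: 15 °C.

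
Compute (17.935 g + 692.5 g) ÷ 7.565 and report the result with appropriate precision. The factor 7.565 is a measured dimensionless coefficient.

17.935 g + 692.5 g = 710.435 g; the sum is limited to 1 decimal place (4 s.f.).
Carrying full precision, 710.435 ÷ 7.565 = 93.9107732981… g; 7.565 has 4 s.f., so the result keeps min(4, 4) = 4 s.f.
Rounded to 4 significant figures: 93.91 g.

93.91 g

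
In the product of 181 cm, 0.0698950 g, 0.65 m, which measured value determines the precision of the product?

181 cm → 3 s.f.; 0.0698950 g → 6 s.f.; 0.65 m → 2 s.f.
The fewest is 2 significant figures, from 0.65 m.

0.65 m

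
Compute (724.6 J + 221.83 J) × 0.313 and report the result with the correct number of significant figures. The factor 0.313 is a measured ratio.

724.6 J + 221.83 J = 946.43 J; the sum is limited to 1 decimal place (4 s.f.).
Carrying full precision, 946.43 × 0.313 = 296.23259 J; 0.313 has 3 s.f., so the result keeps min(4, 3) = 3 s.f.
Rounded to 3 significant figures: 296 J.

296 J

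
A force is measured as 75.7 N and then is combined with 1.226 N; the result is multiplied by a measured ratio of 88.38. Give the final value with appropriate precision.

75.7 N + 1.226 N = 76.926 N; the sum is limited to 1 decimal place (3 s.f.).
Carrying full precision, 76.926 × 88.38 = 6798.71988 N; 88.38 has 4 s.f., so the result keeps min(3, 4) = 3 s.f.
Rounded to 3 significant figures: 6.80 × 10^3 N.

6.80 × 10^3 N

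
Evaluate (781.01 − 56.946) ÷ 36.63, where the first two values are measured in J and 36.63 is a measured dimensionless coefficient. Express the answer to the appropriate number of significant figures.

19.77 J

781.01 J − 56.946 J = 724.064 J; the difference is limited to 2 decimal places (5 s.f.).
Carrying full precision, 724.064 ÷ 36.63 = 19.766966967… J; 36.63 has 4 s.f., so the result keeps min(5, 4) = 4 s.f.
Rounded to 4 significant figures: 19.77 J.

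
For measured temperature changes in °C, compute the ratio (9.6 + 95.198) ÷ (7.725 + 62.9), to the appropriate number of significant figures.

1.48

9.6 + 95.198 = 104.798, limited to 1 d.p. → 4 s.f.; 7.725 + 62.9 = 70.625, limited to 1 d.p. → 3 s.f.
Carrying full precision, 104.798 ÷ 70.625 = 1.48386548673…; keep min(4, 3) = 3 s.f.
Rounded to 3 significant figures: 1.48.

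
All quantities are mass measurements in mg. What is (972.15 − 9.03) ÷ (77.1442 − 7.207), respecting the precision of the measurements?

972.15 − 9.03 = 963.12, limited to 2 d.p. → 5 s.f.; 77.1442 − 7.207 = 69.9372, limited to 3 d.p. → 5 s.f.
Carrying full precision, 963.12 ÷ 69.9372 = 13.7712118872…; keep min(5, 5) = 5 s.f.
Rounded to 5 significant figures: 13.771.

13.771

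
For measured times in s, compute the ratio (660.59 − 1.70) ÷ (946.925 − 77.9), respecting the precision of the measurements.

7.582 × 10^-1

660.59 − 1.70 = 658.89, limited to 2 d.p. → 5 s.f.; 946.925 − 77.9 = 869.025, limited to 1 d.p. → 4 s.f.
Carrying full precision, 658.89 ÷ 869.025 = 0.758194528351…; keep min(5, 4) = 4 s.f.
Rounded to 4 significant figures: 7.582 × 10^-1.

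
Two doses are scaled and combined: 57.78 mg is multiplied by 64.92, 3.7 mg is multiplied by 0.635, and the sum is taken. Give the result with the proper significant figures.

3753 mg

57.78 × 64.92 = 3751.0776 → 3751 mg (4 s.f., last digit at the 10^0 place).
3.7 × 0.635 = 2.3495 → 2.3 mg (2 s.f., last digit at the 10^-1 place).
Sum: 3753.4271 mg; keep the coarser place, 10^0.
Result: 3753 mg.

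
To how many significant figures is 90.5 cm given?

90.5: zeros between nonzero digits are significant.

3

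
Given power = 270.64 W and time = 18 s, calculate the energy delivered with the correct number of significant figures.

4.9 × 10³ J

energy delivered = 270.64 W × 18 s = 4871.52 J.
270.64 has 5 significant figures; 18 has 2.
Division/multiplication keeps the fewest: 2 significant figures.
Rounded: 4.9 × 10³ J.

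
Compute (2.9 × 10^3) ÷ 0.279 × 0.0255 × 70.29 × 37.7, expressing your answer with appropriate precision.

(2.9 × 10^3) ÷ 0.279 × 0.0255 × 70.29 × 37.7 = 702374.714516…
Multiplication/division keeps the fewest significant figures: 2.9 × 10^3 → 2 s.f., 0.279 → 3 s.f., 0.0255 → 3 s.f., 70.29 → 4 s.f., 37.7 → 3 s.f.; limit is 2.
Rounded to 2 significant figures: 7.0 × 10^5.

7.0 × 10^5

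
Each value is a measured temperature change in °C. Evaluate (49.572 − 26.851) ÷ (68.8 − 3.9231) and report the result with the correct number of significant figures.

0.350

49.572 − 26.851 = 22.721, limited to 3 d.p. → 5 s.f.; 68.8 − 3.9231 = 64.8769, limited to 1 d.p. → 3 s.f.
Carrying full precision, 22.721 ÷ 64.8769 = 0.350217103468…; keep min(5, 3) = 3 s.f.
Rounded to 3 significant figures: 0.350.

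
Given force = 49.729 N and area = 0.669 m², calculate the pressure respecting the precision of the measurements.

pressure = 49.729 N ÷ 0.669 m² = 74.3333333333… Pa.
49.729 has 5 significant figures; 0.669 has 3.
Division/multiplication keeps the fewest: 3 significant figures.
Rounded: 74.3 Pa.

74.3 Pa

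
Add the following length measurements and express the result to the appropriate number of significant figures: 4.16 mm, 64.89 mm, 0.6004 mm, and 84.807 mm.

4.16 mm + 64.89 mm + 0.6004 mm + 84.807 mm = 154.4574 mm.
Addition/subtraction keeps the fewest decimal places: 4.16 → 2 decimal places, 64.89 → 2 decimal places, 0.6004 → 4 decimal places, 84.807 → 3 decimal places; limit is 2.
Rounded to 2 decimal places: 154.46 mm.

154.46 mm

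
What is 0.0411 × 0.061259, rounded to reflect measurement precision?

0.00252

0.0411 × 0.061259 = 0.0025177449
Multiplication/division keeps the fewest significant figures: 0.0411 → 3 s.f., 0.061259 → 5 s.f.; limit is 3.
Rounded to 3 significant figures: 0.00252.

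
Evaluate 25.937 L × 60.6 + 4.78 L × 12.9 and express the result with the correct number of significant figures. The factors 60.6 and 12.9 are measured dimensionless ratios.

1.63 × 10³ L

25.937 × 60.6 = 1571.7822 → 1.57 × 10³ L (3 s.f., last digit at the 10^1 place).
4.78 × 12.9 = 61.662 → 61.7 L (3 s.f., last digit at the 10^-1 place).
Sum: 1633.4442 L; keep the coarser place, 10^1.
Result: 1.63 × 10³ L.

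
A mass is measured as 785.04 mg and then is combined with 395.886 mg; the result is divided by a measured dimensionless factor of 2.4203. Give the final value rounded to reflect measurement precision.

785.04 mg + 395.886 mg = 1180.926 mg; the sum is limited to 2 decimal places (6 s.f.).
Carrying full precision, 1180.926 ÷ 2.4203 = 487.925463785… mg; 2.4203 has 5 s.f., so the result keeps min(6, 5) = 5 s.f.
Rounded to 5 significant figures: 487.93 mg.

487.93 mg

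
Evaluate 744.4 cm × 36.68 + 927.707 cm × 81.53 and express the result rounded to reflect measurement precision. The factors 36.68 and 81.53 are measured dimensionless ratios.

744.4 × 36.68 = 27304.592 → 2.730 × 10⁴ cm (4 s.f., last digit at the 10^1 place).
927.707 × 81.53 = 75635.95171 → 7.564 × 10⁴ cm (4 s.f., last digit at the 10^1 place).
Sum: 102940.54371 cm; keep the coarser place, 10^1.
Result: 1.0294 × 10⁵ cm.

1.0294 × 10⁵ cm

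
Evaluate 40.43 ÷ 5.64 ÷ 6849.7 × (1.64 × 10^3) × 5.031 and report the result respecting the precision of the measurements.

40.43 ÷ 5.64 ÷ 6849.7 × (1.64 × 10^3) × 5.031 = 8.63477950114…
Multiplication/division keeps the fewest significant figures: 40.43 → 4 s.f., 5.64 → 3 s.f., 6849.7 → 5 s.f., 1.64 × 10^3 → 3 s.f., 5.031 → 4 s.f.; limit is 3.
Rounded to 3 significant figures: 8.63.

8.63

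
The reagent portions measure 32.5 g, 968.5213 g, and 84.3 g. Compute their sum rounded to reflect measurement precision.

1085.3 g

32.5 g + 968.5213 g + 84.3 g = 1085.3213 g.
Addition/subtraction keeps the fewest decimal places: 32.5 → 1 decimal place, 968.5213 → 4 decimal places, 84.3 → 1 decimal place; limit is 1.
Rounded to 1 decimal place: 1085.3 g.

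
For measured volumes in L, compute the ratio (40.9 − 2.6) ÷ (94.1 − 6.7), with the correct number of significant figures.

4.38 × 10^-1

40.9 − 2.6 = 38.3, limited to 1 d.p. → 3 s.f.; 94.1 − 6.7 = 87.4, limited to 1 d.p. → 3 s.f.
Carrying full precision, 38.3 ÷ 87.4 = 0.438215102975…; keep min(3, 3) = 3 s.f.
Rounded to 3 significant figures: 4.38 × 10^-1.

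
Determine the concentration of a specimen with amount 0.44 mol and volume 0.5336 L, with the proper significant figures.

0.82 mol/L

concentration = 0.44 mol ÷ 0.5336 L = 0.824587706147… mol/L.
0.44 has 2 significant figures; 0.5336 has 4.
Division/multiplication keeps the fewest: 2 significant figures.
Rounded: 0.82 mol/L.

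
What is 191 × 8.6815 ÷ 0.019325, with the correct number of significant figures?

8.58 × 10⁴

191 × 8.6815 ÷ 0.019325 = 85804.2173351…
Multiplication/division keeps the fewest significant figures: 191 → 3 s.f., 8.6815 → 5 s.f., 0.019325 → 5 s.f.; limit is 3.
Rounded to 3 significant figures: 8.58 × 10⁴.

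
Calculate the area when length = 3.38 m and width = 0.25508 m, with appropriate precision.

0.862 m²

area = 3.38 m × 0.25508 m = 0.8621704 m².
3.38 has 3 significant figures; 0.25508 has 5.
Division/multiplication keeps the fewest: 3 significant figures.
Rounded: 0.862 m².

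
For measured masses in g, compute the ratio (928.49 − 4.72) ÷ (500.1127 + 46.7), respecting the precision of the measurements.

928.49 − 4.72 = 923.77, limited to 2 d.p. → 5 s.f.; 500.1127 + 46.7 = 546.8127, limited to 1 d.p. → 4 s.f.
Carrying full precision, 923.77 ÷ 546.8127 = 1.68937188182…; keep min(5, 4) = 4 s.f.
Rounded to 4 significant figures: 1.689.

1.689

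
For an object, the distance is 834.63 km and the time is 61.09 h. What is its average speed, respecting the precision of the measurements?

average speed = 834.63 km ÷ 61.09 h = 13.6623015223… km/h.
834.63 has 5 significant figures; 61.09 has 4.
Division/multiplication keeps the fewest: 4 significant figures.
Rounded: 13.66 km/h.

13.66 km/h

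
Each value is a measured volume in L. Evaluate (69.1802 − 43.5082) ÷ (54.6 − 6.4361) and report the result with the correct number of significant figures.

0.533

69.1802 − 43.5082 = 25.6720, limited to 4 d.p. → 6 s.f.; 54.6 − 6.4361 = 48.1639, limited to 1 d.p. → 3 s.f.
Carrying full precision, 25.6720 ÷ 48.1639 = 0.533013314952…; keep min(6, 3) = 3 s.f.
Rounded to 3 significant figures: 0.533.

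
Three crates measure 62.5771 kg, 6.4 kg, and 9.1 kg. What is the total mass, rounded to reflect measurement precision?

62.5771 kg + 6.4 kg + 9.1 kg = 78.0771 kg.
Addition/subtraction keeps the fewest decimal places: 62.5771 → 4 decimal places, 6.4 → 1 decimal place, 9.1 → 1 decimal place; limit is 1.
Rounded to 1 decimal place: 78.1 kg.

78.1 kg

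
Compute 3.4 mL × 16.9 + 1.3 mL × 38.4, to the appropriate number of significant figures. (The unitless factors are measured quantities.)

107 mL

3.4 × 16.9 = 57.46 → 57 mL (2 s.f., last digit at the 10^0 place).
1.3 × 38.4 = 49.92 → 50. mL (2 s.f., last digit at the 10^0 place).
Sum: 107.38 mL; keep the coarser place, 10^0.
Result: 107 mL.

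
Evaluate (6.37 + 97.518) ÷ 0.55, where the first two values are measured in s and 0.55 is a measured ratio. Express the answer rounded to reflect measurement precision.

1.9 × 10^2 s

6.37 s + 97.518 s = 103.888 s; the sum is limited to 2 decimal places (5 s.f.).
Carrying full precision, 103.888 ÷ 0.55 = 188.887272727… s; 0.55 has 2 s.f., so the result keeps min(5, 2) = 2 s.f.
Rounded to 2 significant figures: 1.9 × 10^2 s.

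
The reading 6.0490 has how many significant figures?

6.0490: trailing zeros after a decimal point are significant; zeros between nonzero digits are significant.

5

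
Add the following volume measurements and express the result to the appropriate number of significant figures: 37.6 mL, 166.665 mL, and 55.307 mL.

37.6 mL + 166.665 mL + 55.307 mL = 259.572 mL.
Addition/subtraction keeps the fewest decimal places: 37.6 → 1 decimal place, 166.665 → 3 decimal places, 55.307 → 3 decimal places; limit is 1.
Rounded to 1 decimal place: 259.6 mL.

259.6 mL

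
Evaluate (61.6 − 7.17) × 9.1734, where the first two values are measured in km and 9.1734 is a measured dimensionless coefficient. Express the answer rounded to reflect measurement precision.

61.6 km − 7.17 km = 54.43 km; the difference is limited to 1 decimal place (3 s.f.).
Carrying full precision, 54.43 × 9.1734 = 499.308162 km; 9.1734 has 5 s.f., so the result keeps min(3, 5) = 3 s.f.
Rounded to 3 significant figures: 499 km.

499 km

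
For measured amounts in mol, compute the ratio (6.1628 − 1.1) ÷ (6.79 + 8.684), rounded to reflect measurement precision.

0.33

6.1628 − 1.1 = 5.0628, limited to 1 d.p. → 2 s.f.; 6.79 + 8.684 = 15.474, limited to 2 d.p. → 4 s.f.
Carrying full precision, 5.0628 ÷ 15.474 = 0.327181077937…; keep min(2, 4) = 2 s.f.
Rounded to 2 significant figures: 0.33.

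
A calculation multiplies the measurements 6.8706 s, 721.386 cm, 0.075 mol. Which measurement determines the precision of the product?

6.8706 s → 5 s.f.; 721.386 cm → 6 s.f.; 0.075 mol → 2 s.f.
The fewest is 2 significant figures, from 0.075 mol.

0.075 mol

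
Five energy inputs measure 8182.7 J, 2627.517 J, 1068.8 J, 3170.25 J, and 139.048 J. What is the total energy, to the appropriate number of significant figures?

8182.7 J + 2627.517 J + 1068.8 J + 3170.25 J + 139.048 J = 15188.315 J.
Addition/subtraction keeps the fewest decimal places: 8182.7 → 1 decimal place, 2627.517 → 3 decimal places, 1068.8 → 1 decimal place, 3170.25 → 2 decimal places, 139.048 → 3 decimal places; limit is 1.
Rounded to 1 decimal place: 15188.3 J.

15188.3 J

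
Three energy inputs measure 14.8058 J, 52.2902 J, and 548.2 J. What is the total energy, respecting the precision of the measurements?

14.8058 J + 52.2902 J + 548.2 J = 615.2960 J.
Addition/subtraction keeps the fewest decimal places: 14.8058 → 4 decimal places, 52.2902 → 4 decimal places, 548.2 → 1 decimal place; limit is 1.
Rounded to 1 decimal place: 615.3 J.

615.3 J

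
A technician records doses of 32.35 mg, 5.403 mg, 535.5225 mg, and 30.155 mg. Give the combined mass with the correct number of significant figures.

603.43 mg

32.35 mg + 5.403 mg + 535.5225 mg + 30.155 mg = 603.4305 mg.
Addition/subtraction keeps the fewest decimal places: 32.35 → 2 decimal places, 5.403 → 3 decimal places, 535.5225 → 4 decimal places, 30.155 → 3 decimal places; limit is 2.
Rounded to 2 decimal places: 603.43 mg.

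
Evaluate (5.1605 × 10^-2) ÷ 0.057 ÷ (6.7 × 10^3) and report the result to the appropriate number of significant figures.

(5.1605 × 10^-2) ÷ 0.057 ÷ (6.7 × 10^3) = 0.000135126996596…
Multiplication/division keeps the fewest significant figures: 5.1605 × 10^-2 → 5 s.f., 0.057 → 2 s.f., 6.7 × 10^3 → 2 s.f.; limit is 2.
Rounded to 2 significant figures: 1.4 × 10^-4.

1.4 × 10^-4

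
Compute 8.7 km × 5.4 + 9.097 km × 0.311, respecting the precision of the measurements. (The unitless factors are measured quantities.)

50. km

8.7 × 5.4 = 46.98 → 47 km (2 s.f., last digit at the 10^0 place).
9.097 × 0.311 = 2.829167 → 2.83 km (3 s.f., last digit at the 10^-2 place).
Sum: 49.809167 km; keep the coarser place, 10^0.
Result: 50. km.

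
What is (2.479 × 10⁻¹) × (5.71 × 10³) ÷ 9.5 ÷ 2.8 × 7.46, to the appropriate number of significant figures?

4.0 × 10²

(2.479 × 10⁻¹) × (5.71 × 10³) ÷ 9.5 ÷ 2.8 × 7.46 = 396.981095489…
Multiplication/division keeps the fewest significant figures: 2.479 × 10⁻¹ → 4 s.f., 5.71 × 10³ → 3 s.f., 9.5 → 2 s.f., 2.8 → 2 s.f., 7.46 → 3 s.f.; limit is 2.
Rounded to 2 significant figures: 4.0 × 10².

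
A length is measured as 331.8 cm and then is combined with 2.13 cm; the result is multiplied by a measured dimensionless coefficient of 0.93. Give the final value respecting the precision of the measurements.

331.8 cm + 2.13 cm = 333.93 cm; the sum is limited to 1 decimal place (4 s.f.).
Carrying full precision, 333.93 × 0.93 = 310.5549 cm; 0.93 has 2 s.f., so the result keeps min(4, 2) = 2 s.f.
Rounded to 2 significant figures: 3.1 × 10^2 cm.

3.1 × 10^2 cm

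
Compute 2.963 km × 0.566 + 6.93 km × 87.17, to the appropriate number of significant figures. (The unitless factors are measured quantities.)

606 km

2.963 × 0.566 = 1.677058 → 1.68 km (3 s.f., last digit at the 10^-2 place).
6.93 × 87.17 = 604.0881 → 604 km (3 s.f., last digit at the 10^0 place).
Sum: 605.765158 km; keep the coarser place, 10^0.
Result: 606 km.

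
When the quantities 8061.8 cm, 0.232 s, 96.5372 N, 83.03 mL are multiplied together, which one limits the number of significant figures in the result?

0.232 s

8061.8 cm → 5 s.f.; 0.232 s → 3 s.f.; 96.5372 N → 6 s.f.; 83.03 mL → 4 s.f.
The fewest is 3 significant figures, from 0.232 s.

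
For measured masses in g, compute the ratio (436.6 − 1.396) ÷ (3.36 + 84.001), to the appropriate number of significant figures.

4.982

436.6 − 1.396 = 435.204, limited to 1 d.p. → 4 s.f.; 3.36 + 84.001 = 87.361, limited to 2 d.p. → 4 s.f.
Carrying full precision, 435.204 ÷ 87.361 = 4.98167374458…; keep min(4, 4) = 4 s.f.
Rounded to 4 significant figures: 4.982.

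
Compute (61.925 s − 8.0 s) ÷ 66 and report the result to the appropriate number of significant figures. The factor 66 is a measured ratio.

0.82 s

61.925 s − 8.0 s = 53.925 s; the difference is limited to 1 decimal place (3 s.f.).
Carrying full precision, 53.925 ÷ 66 = 0.817045454545… s; 66 has 2 s.f., so the result keeps min(3, 2) = 2 s.f.
Rounded to 2 significant figures: 0.82 s.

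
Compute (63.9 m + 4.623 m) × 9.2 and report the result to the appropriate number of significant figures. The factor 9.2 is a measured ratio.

6.3 × 10² m

63.9 m + 4.623 m = 68.523 m; the sum is limited to 1 decimal place (3 s.f.).
Carrying full precision, 68.523 × 9.2 = 630.4116 m; 9.2 has 2 s.f., so the result keeps min(3, 2) = 2 s.f.
Rounded to 2 significant figures: 6.3 × 10² m.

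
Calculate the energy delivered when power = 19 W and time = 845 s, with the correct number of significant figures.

1.6 × 10⁴ J

energy delivered = 19 W × 845 s = 16055 J.
19 has 2 significant figures; 845 has 3.
Division/multiplication keeps the fewest: 2 significant figures.
Rounded: 1.6 × 10⁴ J.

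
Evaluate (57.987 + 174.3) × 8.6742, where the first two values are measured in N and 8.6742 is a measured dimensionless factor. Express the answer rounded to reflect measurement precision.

2015 N

57.987 N + 174.3 N = 232.287 N; the sum is limited to 1 decimal place (4 s.f.).
Carrying full precision, 232.287 × 8.6742 = 2014.9038954 N; 8.6742 has 5 s.f., so the result keeps min(4, 5) = 4 s.f.
Rounded to 4 significant figures: 2015 N.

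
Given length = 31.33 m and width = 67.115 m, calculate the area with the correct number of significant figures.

area = 31.33 m × 67.115 m = 2102.71295 m².
31.33 has 4 significant figures; 67.115 has 5.
Division/multiplication keeps the fewest: 4 significant figures.
Rounded: 2103 m².

2103 m²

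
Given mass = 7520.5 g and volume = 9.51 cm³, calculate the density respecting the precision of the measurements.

density = 7520.5 g ÷ 9.51 cm³ = 790.79915878… g/cm³.
7520.5 has 5 significant figures; 9.51 has 3.
Division/multiplication keeps the fewest: 3 significant figures.
Rounded: 791 g/cm³.

791 g/cm³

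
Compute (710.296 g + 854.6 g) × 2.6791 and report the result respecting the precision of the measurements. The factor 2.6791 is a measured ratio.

710.296 g + 854.6 g = 1564.896 g; the sum is limited to 1 decimal place (5 s.f.).
Carrying full precision, 1564.896 × 2.6791 = 4192.5128736 g; 2.6791 has 5 s.f., so the result keeps min(5, 5) = 5 s.f.
Rounded to 5 significant figures: 4.1925 × 10³ g.

4.1925 × 10³ g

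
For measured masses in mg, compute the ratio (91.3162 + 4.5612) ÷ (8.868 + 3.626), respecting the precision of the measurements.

7.6739

91.3162 + 4.5612 = 95.8774, limited to 4 d.p. → 6 s.f.; 8.868 + 3.626 = 12.494, limited to 3 d.p. → 5 s.f.
Carrying full precision, 95.8774 ÷ 12.494 = 7.67387546022…; keep min(6, 5) = 5 s.f.
Rounded to 5 significant figures: 7.6739.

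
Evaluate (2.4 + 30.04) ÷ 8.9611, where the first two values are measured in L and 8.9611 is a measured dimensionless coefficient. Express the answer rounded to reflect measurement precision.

2.4 L + 30.04 L = 32.44 L; the sum is limited to 1 decimal place (3 s.f.).
Carrying full precision, 32.44 ÷ 8.9611 = 3.62009128344… L; 8.9611 has 5 s.f., so the result keeps min(3, 5) = 3 s.f.
Rounded to 3 significant figures: 3.62 L.

3.62 L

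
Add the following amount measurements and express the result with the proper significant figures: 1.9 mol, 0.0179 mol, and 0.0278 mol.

1.9 mol + 0.0179 mol + 0.0278 mol = 1.9457 mol.
Addition/subtraction keeps the fewest decimal places: 1.9 → 1 decimal place, 0.0179 → 4 decimal places, 0.0278 → 4 decimal places; limit is 1.
Rounded to 1 decimal place: 1.9 mol.

1.9 mol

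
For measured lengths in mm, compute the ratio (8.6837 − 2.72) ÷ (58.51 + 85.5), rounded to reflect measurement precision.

4.14 × 10^-2

8.6837 − 2.72 = 5.9637, limited to 2 d.p. → 3 s.f.; 58.51 + 85.5 = 144.01, limited to 1 d.p. → 4 s.f.
Carrying full precision, 5.9637 ÷ 144.01 = 0.0414117075203…; keep min(3, 4) = 3 s.f.
Rounded to 3 significant figures: 4.14 × 10^-2.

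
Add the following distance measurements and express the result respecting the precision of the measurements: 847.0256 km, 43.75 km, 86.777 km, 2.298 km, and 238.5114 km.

847.0256 km + 43.75 km + 86.777 km + 2.298 km + 238.5114 km = 1218.3620 km.
Addition/subtraction keeps the fewest decimal places: 847.0256 → 4 decimal places, 43.75 → 2 decimal places, 86.777 → 3 decimal places, 2.298 → 3 decimal places, 238.5114 → 4 decimal places; limit is 2.
Rounded to 2 decimal places: 1218.36 km.

1218.36 km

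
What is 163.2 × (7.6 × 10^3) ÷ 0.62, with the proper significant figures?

163.2 × (7.6 × 10^3) ÷ 0.62 = 2000516.12903…
Multiplication/division keeps the fewest significant figures: 163.2 → 4 s.f., 7.6 × 10^3 → 2 s.f., 0.62 → 2 s.f.; limit is 2.
Rounded to 2 significant figures: 2.0 × 10^6.

2.0 × 10^6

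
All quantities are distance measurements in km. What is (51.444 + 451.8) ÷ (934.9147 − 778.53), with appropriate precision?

51.444 + 451.8 = 503.244, limited to 1 d.p. → 4 s.f.; 934.9147 − 778.53 = 156.3847, limited to 2 d.p. → 5 s.f.
Carrying full precision, 503.244 ÷ 156.3847 = 3.21798743739…; keep min(4, 5) = 4 s.f.
Rounded to 4 significant figures: 3.218.

3.218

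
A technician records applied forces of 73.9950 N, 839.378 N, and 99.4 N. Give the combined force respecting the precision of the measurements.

1012.8 N

73.9950 N + 839.378 N + 99.4 N = 1012.7730 N.
Addition/subtraction keeps the fewest decimal places: 73.9950 → 4 decimal places, 839.378 → 3 decimal places, 99.4 → 1 decimal place; limit is 1.
Rounded to 1 decimal place: 1012.8 N.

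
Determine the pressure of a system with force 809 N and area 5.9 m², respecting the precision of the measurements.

1.4 × 10² Pa

pressure = 809 N ÷ 5.9 m² = 137.118644068… Pa.
809 has 3 significant figures; 5.9 has 2.
Division/multiplication keeps the fewest: 2 significant figures.
Rounded: 1.4 × 10² Pa.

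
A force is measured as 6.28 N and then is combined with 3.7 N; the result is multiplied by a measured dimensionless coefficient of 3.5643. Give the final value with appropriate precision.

6.28 N + 3.7 N = 9.98 N; the sum is limited to 1 decimal place (3 s.f.).
Carrying full precision, 9.98 × 3.5643 = 35.571714 N; 3.5643 has 5 s.f., so the result keeps min(3, 5) = 3 s.f.
Rounded to 3 significant figures: 35.6 N.

35.6 N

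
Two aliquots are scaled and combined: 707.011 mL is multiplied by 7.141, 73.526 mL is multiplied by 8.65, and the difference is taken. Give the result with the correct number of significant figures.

707.011 × 7.141 = 5048.765551 → 5049 mL (4 s.f., last digit at the 10^0 place).
73.526 × 8.65 = 635.9999 → 636 mL (3 s.f., last digit at the 10^0 place).
Difference: 4412.765651 mL; keep the coarser place, 10^0.
Result: 4413 mL.

4413 mL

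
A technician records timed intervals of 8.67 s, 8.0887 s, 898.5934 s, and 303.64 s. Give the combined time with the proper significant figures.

1.21899 × 10^3 s

8.67 s + 8.0887 s + 898.5934 s + 303.64 s = 1218.9921 s.
Addition/subtraction keeps the fewest decimal places: 8.67 → 2 decimal places, 8.0887 → 4 decimal places, 898.5934 → 4 decimal places, 303.64 → 2 decimal places; limit is 2.
Rounded to 2 decimal places: 1.21899 × 10^3 s.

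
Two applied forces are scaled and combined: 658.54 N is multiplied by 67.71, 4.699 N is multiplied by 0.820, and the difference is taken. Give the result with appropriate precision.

4.459 × 10⁴ N

658.54 × 67.71 = 44589.7434 → 4.459 × 10⁴ N (4 s.f., last digit at the 10^1 place).
4.699 × 0.820 = 3.85318 → 3.85 N (3 s.f., last digit at the 10^-2 place).
Difference: 44585.89022 N; keep the coarser place, 10^1.
Result: 4.459 × 10⁴ N.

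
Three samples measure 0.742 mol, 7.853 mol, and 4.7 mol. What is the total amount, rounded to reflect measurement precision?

13.3 mol

0.742 mol + 7.853 mol + 4.7 mol = 13.295 mol.
Addition/subtraction keeps the fewest decimal places: 0.742 → 3 decimal places, 7.853 → 3 decimal places, 4.7 → 1 decimal place; limit is 1.
Rounded to 1 decimal place: 13.3 mol.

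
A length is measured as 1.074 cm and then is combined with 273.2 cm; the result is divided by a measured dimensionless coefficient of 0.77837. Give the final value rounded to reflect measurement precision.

1.074 cm + 273.2 cm = 274.274 cm; the sum is limited to 1 decimal place (4 s.f.).
Carrying full precision, 274.274 ÷ 0.77837 = 352.369695646… cm; 0.77837 has 5 s.f., so the result keeps min(4, 5) = 4 s.f.
Rounded to 4 significant figures: 352.4 cm.

352.4 cm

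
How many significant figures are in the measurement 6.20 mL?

3

6.20: trailing zeros after a decimal point are significant.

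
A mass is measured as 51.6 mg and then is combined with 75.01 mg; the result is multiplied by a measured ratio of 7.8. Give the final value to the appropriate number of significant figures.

51.6 mg + 75.01 mg = 126.61 mg; the sum is limited to 1 decimal place (4 s.f.).
Carrying full precision, 126.61 × 7.8 = 987.558 mg; 7.8 has 2 s.f., so the result keeps min(4, 2) = 2 s.f.
Rounded to 2 significant figures: 9.9 × 10² mg.

9.9 × 10² mg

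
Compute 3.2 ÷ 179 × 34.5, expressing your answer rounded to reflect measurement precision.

0.62

3.2 ÷ 179 × 34.5 = 0.616759776536…
Multiplication/division keeps the fewest significant figures: 3.2 → 2 s.f., 179 → 3 s.f., 34.5 → 3 s.f.; limit is 2.
Rounded to 2 significant figures: 0.62.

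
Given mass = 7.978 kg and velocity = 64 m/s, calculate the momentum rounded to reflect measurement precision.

momentum = 7.978 kg × 64 m/s = 510.592 kg·m/s.
7.978 has 4 significant figures; 64 has 2.
Division/multiplication keeps the fewest: 2 significant figures.
Rounded: 5.1 × 10^2 kg·m/s.

5.1 × 10^2 kg·m/s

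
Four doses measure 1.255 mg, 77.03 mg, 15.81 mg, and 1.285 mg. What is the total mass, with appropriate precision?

95.38 mg

1.255 mg + 77.03 mg + 15.81 mg + 1.285 mg = 95.380 mg.
Addition/subtraction keeps the fewest decimal places: 1.255 → 3 decimal places, 77.03 → 2 decimal places, 15.81 → 2 decimal places, 1.285 → 3 decimal places; limit is 2.
Rounded to 2 decimal places: 95.38 mg.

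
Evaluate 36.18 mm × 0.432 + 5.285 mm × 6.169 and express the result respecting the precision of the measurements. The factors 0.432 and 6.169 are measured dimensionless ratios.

48.2 mm

36.18 × 0.432 = 15.62976 → 15.6 mm (3 s.f., last digit at the 10^-1 place).
5.285 × 6.169 = 32.603165 → 32.60 mm (4 s.f., last digit at the 10^-2 place).
Sum: 48.232925 mm; keep the coarser place, 10^-1.
Result: 48.2 mm.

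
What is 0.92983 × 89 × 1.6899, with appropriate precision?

1.4 × 10^2

0.92983 × 89 × 1.6899 = 139.847454813
Multiplication/division keeps the fewest significant figures: 0.92983 → 5 s.f., 89 → 2 s.f., 1.6899 → 5 s.f.; limit is 2.
Rounded to 2 significant figures: 1.4 × 10^2.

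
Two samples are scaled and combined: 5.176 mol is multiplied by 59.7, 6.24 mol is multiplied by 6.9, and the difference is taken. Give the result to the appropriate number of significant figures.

5.176 × 59.7 = 309.0072 → 309 mol (3 s.f., last digit at the 10^0 place).
6.24 × 6.9 = 43.056 → 43 mol (2 s.f., last digit at the 10^0 place).
Difference: 265.9512 mol; keep the coarser place, 10^0.
Result: 266 mol.

266 mol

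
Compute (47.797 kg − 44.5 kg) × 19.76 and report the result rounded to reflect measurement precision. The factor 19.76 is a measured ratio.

65 kg

47.797 kg − 44.5 kg = 3.297 kg; the difference is limited to 1 decimal place (2 s.f.).
Carrying full precision, 3.297 × 19.76 = 65.14872 kg; 19.76 has 4 s.f., so the result keeps min(2, 4) = 2 s.f.
Rounded to 2 significant figures: 65 kg.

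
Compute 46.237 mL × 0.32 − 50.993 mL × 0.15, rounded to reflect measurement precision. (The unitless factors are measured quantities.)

7 mL

46.237 × 0.32 = 14.79584 → 15 mL (2 s.f., last digit at the 10^0 place).
50.993 × 0.15 = 7.64895 → 7.6 mL (2 s.f., last digit at the 10^-1 place).
Difference: 7.14689 mL; keep the coarser place, 10^0.
Result: 7 mL.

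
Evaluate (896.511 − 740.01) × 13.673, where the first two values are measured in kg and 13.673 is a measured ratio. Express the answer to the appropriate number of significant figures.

896.511 kg − 740.01 kg = 156.501 kg; the difference is limited to 2 decimal places (5 s.f.).
Carrying full precision, 156.501 × 13.673 = 2139.838173 kg; 13.673 has 5 s.f., so the result keeps min(5, 5) = 5 s.f.
Rounded to 5 significant figures: 2139.8 kg.

2139.8 kg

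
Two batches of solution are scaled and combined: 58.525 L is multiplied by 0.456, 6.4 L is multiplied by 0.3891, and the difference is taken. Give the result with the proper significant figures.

58.525 × 0.456 = 26.6874 → 26.7 L (3 s.f., last digit at the 10^-1 place).
6.4 × 0.3891 = 2.49024 → 2.5 L (2 s.f., last digit at the 10^-1 place).
Difference: 24.19716 L; keep the coarser place, 10^-1.
Result: 24.2 L.

24.2 L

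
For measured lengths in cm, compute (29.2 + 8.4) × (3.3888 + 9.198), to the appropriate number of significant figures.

473 cm²

29.2 + 8.4 = 37.6, limited to 1 d.p. → 3 s.f.; 3.3888 + 9.198 = 12.5868, limited to 3 d.p. → 5 s.f.
Carrying full precision, 37.6 × 12.5868 = 473.26368; keep min(3, 5) = 3 s.f.
Rounded to 3 significant figures: 473 cm².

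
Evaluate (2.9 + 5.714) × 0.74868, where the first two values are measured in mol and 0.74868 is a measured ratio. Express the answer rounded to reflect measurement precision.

6.4 mol

2.9 mol + 5.714 mol = 8.614 mol; the sum is limited to 1 decimal place (2 s.f.).
Carrying full precision, 8.614 × 0.74868 = 6.44912952 mol; 0.74868 has 5 s.f., so the result keeps min(2, 5) = 2 s.f.
Rounded to 2 significant figures: 6.4 mol.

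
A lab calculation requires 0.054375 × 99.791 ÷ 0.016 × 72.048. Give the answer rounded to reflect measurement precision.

0.054375 × 99.791 ÷ 0.016 × 72.048 = 24433.8887194…
Multiplication/division keeps the fewest significant figures: 0.054375 → 5 s.f., 99.791 → 5 s.f., 0.016 → 2 s.f., 72.048 → 5 s.f.; limit is 2.
Rounded to 2 significant figures: 2.4 × 10^4.

2.4 × 10^4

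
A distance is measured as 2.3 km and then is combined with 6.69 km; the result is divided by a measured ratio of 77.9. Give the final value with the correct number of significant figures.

0.12 km

2.3 km + 6.69 km = 8.99 km; the sum is limited to 1 decimal place (2 s.f.).
Carrying full precision, 8.99 ÷ 77.9 = 0.11540436457… km; 77.9 has 3 s.f., so the result keeps min(2, 3) = 2 s.f.
Rounded to 2 significant figures: 0.12 km.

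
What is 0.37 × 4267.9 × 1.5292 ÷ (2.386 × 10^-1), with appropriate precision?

1.0 × 10^4

0.37 × 4267.9 × 1.5292 ÷ (2.386 × 10^-1) = 10120.6826974…
Multiplication/division keeps the fewest significant figures: 0.37 → 2 s.f., 4267.9 → 5 s.f., 1.5292 → 5 s.f., 2.386 × 10^-1 → 4 s.f.; limit is 2.
Rounded to 2 significant figures: 1.0 × 10^4.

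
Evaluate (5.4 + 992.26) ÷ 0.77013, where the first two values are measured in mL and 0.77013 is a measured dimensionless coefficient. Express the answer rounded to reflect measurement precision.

1295 mL

5.4 mL + 992.26 mL = 997.66 mL; the sum is limited to 1 decimal place (4 s.f.).
Carrying full precision, 997.66 ÷ 0.77013 = 1295.4436264… mL; 0.77013 has 5 s.f., so the result keeps min(4, 5) = 4 s.f.
Rounded to 4 significant figures: 1295 mL.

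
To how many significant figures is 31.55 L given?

31.55: every digit is nonzero and significant.

4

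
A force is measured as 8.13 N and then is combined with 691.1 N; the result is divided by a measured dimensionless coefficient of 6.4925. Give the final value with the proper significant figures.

107.7 N

8.13 N + 691.1 N = 699.23 N; the sum is limited to 1 decimal place (4 s.f.).
Carrying full precision, 699.23 ÷ 6.4925 = 107.698113208… N; 6.4925 has 5 s.f., so the result keeps min(4, 5) = 4 s.f.
Rounded to 4 significant figures: 107.7 N.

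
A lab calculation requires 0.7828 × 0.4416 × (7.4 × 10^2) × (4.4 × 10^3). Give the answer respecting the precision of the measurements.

0.7828 × 0.4416 × (7.4 × 10^2) × (4.4 × 10^3) = 1125548.66688
Multiplication/division keeps the fewest significant figures: 0.7828 → 4 s.f., 0.4416 → 4 s.f., 7.4 × 10^2 → 2 s.f., 4.4 × 10^3 → 2 s.f.; limit is 2.
Rounded to 2 significant figures: 1.1 × 10^6.

1.1 × 10^6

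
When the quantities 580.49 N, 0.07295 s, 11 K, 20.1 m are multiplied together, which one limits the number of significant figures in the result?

11 K

580.49 N → 5 s.f.; 0.07295 s → 4 s.f.; 11 K → 2 s.f.; 20.1 m → 3 s.f.
The fewest is 2 significant figures, from 11 K.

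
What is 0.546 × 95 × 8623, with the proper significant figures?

0.546 × 95 × 8623 = 447275.01
Multiplication/division keeps the fewest significant figures: 0.546 → 3 s.f., 95 → 2 s.f., 8623 → 4 s.f.; limit is 2.
Rounded to 2 significant figures: 4.5 × 10^5.

4.5 × 10^5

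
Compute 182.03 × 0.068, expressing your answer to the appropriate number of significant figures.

12

182.03 × 0.068 = 12.37804
Multiplication/division keeps the fewest significant figures: 182.03 → 5 s.f., 0.068 → 2 s.f.; limit is 2.
Rounded to 2 significant figures: 12.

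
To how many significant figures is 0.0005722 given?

4

0.0005722: leading zeros are not significant.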